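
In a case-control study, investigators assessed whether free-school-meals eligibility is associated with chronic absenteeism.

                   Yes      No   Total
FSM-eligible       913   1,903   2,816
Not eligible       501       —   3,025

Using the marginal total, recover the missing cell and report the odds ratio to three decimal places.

The missing cell is in the unexposed row: 3025 − 501 = 2524.
So a = 913, b = 1903, c = 501, d = 2524.
OR = (a·d)/(b·c) = (913 × 2524) / (1903 × 501) = 2304412 / 953403 = 2.41704

2.417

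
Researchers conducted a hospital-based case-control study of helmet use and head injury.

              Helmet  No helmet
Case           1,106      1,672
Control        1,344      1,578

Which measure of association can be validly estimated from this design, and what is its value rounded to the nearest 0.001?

0.777

Reading the table with exposure as columns: a = 1106 (Helmet, case), b = 1344 (Helmet, non-case), c = 1672 (No helmet, case), d = 1578.
This is a hospital-based case-control study: participants were sampled on outcome status, so risks in the source population cannot be estimated directly — relative risk is not valid here. The odds ratio is the appropriate measure.
OR = (a·d)/(b·c) = (1106 × 1578) / (1344 × 1672) = 1745268 / 2247168 = 0.77665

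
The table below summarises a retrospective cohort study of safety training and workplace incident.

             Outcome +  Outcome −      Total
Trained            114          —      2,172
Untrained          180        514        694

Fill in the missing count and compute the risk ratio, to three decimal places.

The missing cell is in the exposed row: 2172 − 114 = 2058.
So a = 114, b = 2058, c = 180, d = 514.
RR = [a/(a+b)] / [c/(c+d)] = (114/2172) / (180/694) = 0.05249/0.25937 = 0.20236

0.202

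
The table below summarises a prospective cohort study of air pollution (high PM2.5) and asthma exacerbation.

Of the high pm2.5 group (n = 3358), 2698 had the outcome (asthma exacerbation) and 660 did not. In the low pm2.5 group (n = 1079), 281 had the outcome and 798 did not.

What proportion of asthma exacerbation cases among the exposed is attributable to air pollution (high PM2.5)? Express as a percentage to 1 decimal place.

From the description: a = 2698, b = 660, c = 281, d = 798.
Risk in exposed = 2698/3358 = 0.80345; risk in unexposed = 281/1079 = 0.26043.
RR = 0.80345/0.26043 = 3.08515
AR% = (RR − 1)/RR × 100 = (3.08515 − 1)/3.08515 × 100 = 67.5867%

67.6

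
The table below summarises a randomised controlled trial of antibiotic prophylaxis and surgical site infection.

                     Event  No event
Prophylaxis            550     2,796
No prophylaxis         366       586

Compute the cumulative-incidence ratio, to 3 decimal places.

0.428

Cells: a = 550, b = 2796, c = 366, d = 586.
Risk in exposed = 550/3346 = 0.16438; risk in unexposed = 366/952 = 0.38445.
RR = 0.16438 / 0.38445 = 0.42756
The risk is 57% lower among the exposed than among the unexposed.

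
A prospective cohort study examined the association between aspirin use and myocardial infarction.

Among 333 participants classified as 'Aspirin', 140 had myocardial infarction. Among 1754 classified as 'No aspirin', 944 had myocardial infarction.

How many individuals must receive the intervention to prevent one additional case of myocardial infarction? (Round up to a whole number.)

Risk in treated group = 140/333 = 0.42042; risk in control = 944/1754 = 0.53820.
Absolute risk reduction = 0.53820 − 0.42042 = 0.11778
NNT = 1 / ARR = 1 / 0.11778 = 8.491 → round up → 9

9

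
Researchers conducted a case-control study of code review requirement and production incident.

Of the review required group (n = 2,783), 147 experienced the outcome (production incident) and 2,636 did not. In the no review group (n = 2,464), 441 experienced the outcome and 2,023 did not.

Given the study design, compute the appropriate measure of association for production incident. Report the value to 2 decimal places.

0.26

From the description: a = 147, b = 2636, c = 441, d = 2023.
This is a case-control study: participants were sampled on outcome status, so risks in the source population cannot be estimated directly — relative risk is not valid here. The odds ratio is the appropriate measure.
OR = (a·d)/(b·c) = (147 × 2023) / (2636 × 441) = 297381 / 1162476 = 0.25582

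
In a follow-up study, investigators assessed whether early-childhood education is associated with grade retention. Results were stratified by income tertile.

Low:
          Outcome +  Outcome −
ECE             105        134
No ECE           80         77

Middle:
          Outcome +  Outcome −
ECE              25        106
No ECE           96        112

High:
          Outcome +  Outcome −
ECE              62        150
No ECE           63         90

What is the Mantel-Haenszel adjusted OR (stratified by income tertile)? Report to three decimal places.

OR_MH = Σ(aᵢdᵢ/nᵢ) / Σ(bᵢcᵢ/nᵢ), where nᵢ is the stratum total.
Stratum 1 (Low): n = 396; a·d/n = 105·77/396 = 20.4167; b·c/n = 134·80/396 = 27.0707
Stratum 2 (Middle): n = 339; a·d/n = 25·112/339 = 8.2596; b·c/n = 106·96/339 = 30.0177
Stratum 3 (High): n = 365; a·d/n = 62·90/365 = 15.2877; b·c/n = 150·63/365 = 25.8904
OR_MH = (20.4167 + 8.2596 + 15.2877) / (27.0707 + 30.0177 + 25.8904) = 43.9639 / 82.9788 = 0.52982

0.530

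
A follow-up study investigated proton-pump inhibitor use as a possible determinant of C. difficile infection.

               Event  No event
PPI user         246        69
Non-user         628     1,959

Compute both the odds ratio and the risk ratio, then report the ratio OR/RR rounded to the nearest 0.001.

3.457

Cells: a = 246, b = 69, c = 628, d = 1959.
OR = (246·1959)/(69·628) = 481914/43332 = 11.12143
Risk in exposed = 246/315 = 0.78095; risk in unexposed = 628/2587 = 0.24275; RR = 3.21708
OR/RR = 11.12143 / 3.21708 = 3.45700
The outcome is not rare, so the OR lies further from 1 than the RR.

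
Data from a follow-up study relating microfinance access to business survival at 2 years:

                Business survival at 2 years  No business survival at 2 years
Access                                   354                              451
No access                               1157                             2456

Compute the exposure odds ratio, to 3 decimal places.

1.666

Cells: a = 354, b = 451, c = 1157, d = 2456.
OR = (a·d)/(b·c) = (354 × 2456) / (451 × 1157) = 869424 / 521807 = 1.66618
The odds of business survival at 2 years are about 1.67 times as high in the access group.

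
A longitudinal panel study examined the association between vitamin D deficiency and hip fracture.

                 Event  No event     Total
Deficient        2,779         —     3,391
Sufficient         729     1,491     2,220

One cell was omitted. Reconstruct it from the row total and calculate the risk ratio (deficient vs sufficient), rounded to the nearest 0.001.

The missing cell is in the exposed row: 3391 − 2779 = 612.
So a = 2779, b = 612, c = 729, d = 1491.
RR = [a/(a+b)] / [c/(c+d)] = (2779/3391) / (729/2220) = 0.81952/0.32838 = 2.49566

2.496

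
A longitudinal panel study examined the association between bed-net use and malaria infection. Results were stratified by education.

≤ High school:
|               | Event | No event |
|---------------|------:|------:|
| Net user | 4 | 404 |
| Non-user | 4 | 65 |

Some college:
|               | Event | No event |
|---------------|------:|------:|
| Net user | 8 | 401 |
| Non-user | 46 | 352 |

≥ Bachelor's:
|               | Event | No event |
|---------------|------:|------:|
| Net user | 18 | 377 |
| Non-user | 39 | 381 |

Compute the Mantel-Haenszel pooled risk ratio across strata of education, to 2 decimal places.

RR_MH = Σ(aᵢ·n₀ᵢ/nᵢ) / Σ(cᵢ·n₁ᵢ/nᵢ), with n₁ᵢ = aᵢ+bᵢ (exposed), n₀ᵢ = cᵢ+dᵢ (unexposed), nᵢ = n₁ᵢ+n₀ᵢ.
Stratum 1 (≤ High school): n₁ = 408, n₀ = 69, n = 477; a·n₀/n = 4·69/477 = 0.5786; c·n₁/n = 4·408/477 = 3.4214
Stratum 2 (Some college): n₁ = 409, n₀ = 398, n = 807; a·n₀/n = 8·398/807 = 3.9455; c·n₁/n = 46·409/807 = 23.3135
Stratum 3 (≥ Bachelor's): n₁ = 395, n₀ = 420, n = 815; a·n₀/n = 18·420/815 = 9.2761; c·n₁/n = 39·395/815 = 18.9018
RR_MH = (0.5786 + 3.9455 + 9.2761) / (3.4214 + 23.3135 + 18.9018) = 13.8002 / 45.6367 = 0.30239

0.30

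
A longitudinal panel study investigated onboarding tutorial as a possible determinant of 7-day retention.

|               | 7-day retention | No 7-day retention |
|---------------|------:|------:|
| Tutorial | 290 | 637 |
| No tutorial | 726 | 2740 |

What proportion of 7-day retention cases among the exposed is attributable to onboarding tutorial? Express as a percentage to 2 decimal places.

Cells: a = 290, b = 637, c = 726, d = 2740.
Risk in exposed = 290/927 = 0.31284; risk in unexposed = 726/3466 = 0.20946.
RR = 0.31284/0.20946 = 1.49352
AR% = (RR − 1)/RR × 100 = (1.49352 − 1)/1.49352 × 100 = 33.0440%

33.04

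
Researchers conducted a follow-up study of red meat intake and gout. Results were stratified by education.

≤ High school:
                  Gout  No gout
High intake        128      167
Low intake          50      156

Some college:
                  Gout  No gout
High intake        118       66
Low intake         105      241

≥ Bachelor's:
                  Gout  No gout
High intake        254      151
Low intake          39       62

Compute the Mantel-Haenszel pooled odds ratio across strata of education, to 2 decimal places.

OR_MH = Σ(aᵢdᵢ/nᵢ) / Σ(bᵢcᵢ/nᵢ), where nᵢ is the stratum total.
Stratum 1 (≤ High school): n = 501; a·d/n = 128·156/501 = 39.8563; b·c/n = 167·50/501 = 16.6667
Stratum 2 (Some college): n = 530; a·d/n = 118·241/530 = 53.6566; b·c/n = 66·105/530 = 13.0755
Stratum 3 (≥ Bachelor's): n = 506; a·d/n = 254·62/506 = 31.1225; b·c/n = 151·39/506 = 11.6383
OR_MH = (39.8563 + 53.6566 + 31.1225) / (16.6667 + 13.0755 + 11.6383) = 124.6354 / 41.3805 = 3.01194

3.01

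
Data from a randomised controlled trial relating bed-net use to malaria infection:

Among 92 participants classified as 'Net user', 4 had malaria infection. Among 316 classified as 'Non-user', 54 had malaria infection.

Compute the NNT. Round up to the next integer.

Risk in treated group = 4/92 = 0.04348; risk in control = 54/316 = 0.17089.
Absolute risk reduction = 0.17089 − 0.04348 = 0.12741
NNT = 1 / ARR = 1 / 0.12741 = 7.849 → round up → 8

8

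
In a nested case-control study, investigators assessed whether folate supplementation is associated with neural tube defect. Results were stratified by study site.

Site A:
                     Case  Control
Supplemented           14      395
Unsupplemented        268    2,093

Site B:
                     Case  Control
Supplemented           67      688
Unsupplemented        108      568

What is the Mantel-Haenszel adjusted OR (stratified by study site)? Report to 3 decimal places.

0.412

OR_MH = Σ(aᵢdᵢ/nᵢ) / Σ(bᵢcᵢ/nᵢ), where nᵢ is the stratum total.
Stratum 1 (Site A): n = 2770; a·d/n = 14·2093/2770 = 10.5783; b·c/n = 395·268/2770 = 38.2166
Stratum 2 (Site B): n = 1431; a·d/n = 67·568/1431 = 26.5940; b·c/n = 688·108/1431 = 51.9245
OR_MH = (10.5783 + 26.5940) / (38.2166 + 51.9245) = 37.1723 / 90.1411 = 0.41238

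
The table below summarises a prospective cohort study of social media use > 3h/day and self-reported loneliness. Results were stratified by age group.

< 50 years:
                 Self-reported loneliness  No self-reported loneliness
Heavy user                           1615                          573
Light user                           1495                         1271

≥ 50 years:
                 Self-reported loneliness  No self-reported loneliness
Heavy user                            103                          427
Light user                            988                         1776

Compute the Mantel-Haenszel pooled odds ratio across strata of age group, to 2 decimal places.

1.56

OR_MH = Σ(aᵢdᵢ/nᵢ) / Σ(bᵢcᵢ/nᵢ), where nᵢ is the stratum total.
Stratum 1 (< 50 years): n = 4954; a·d/n = 1615·1271/4954 = 414.3450; b·c/n = 573·1495/4954 = 172.9178
Stratum 2 (≥ 50 years): n = 3294; a·d/n = 103·1776/3294 = 55.5337; b·c/n = 427·988/3294 = 128.0741
OR_MH = (414.3450 + 55.5337) / (172.9178 + 128.0741) = 469.8787 / 300.9919 = 1.56110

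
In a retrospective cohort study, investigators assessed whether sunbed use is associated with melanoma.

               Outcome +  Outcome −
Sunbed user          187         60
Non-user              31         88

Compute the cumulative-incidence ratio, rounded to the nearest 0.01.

2.91

Cells: a = 187, b = 60, c = 31, d = 88.
Risk in exposed = 187/247 = 0.75709; risk in unexposed = 31/119 = 0.26050.
RR = 0.75709 / 0.26050 = 2.90623
The risk among the exposed is 2.91 times that among the unexposed.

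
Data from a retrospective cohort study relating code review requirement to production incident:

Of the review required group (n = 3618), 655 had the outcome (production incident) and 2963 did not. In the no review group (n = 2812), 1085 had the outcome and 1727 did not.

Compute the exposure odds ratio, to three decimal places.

From the description: a = 655, b = 2963, c = 1085, d = 1727.
OR = (a·d)/(b·c) = (655 × 1727) / (2963 × 1085) = 1131185 / 3214855 = 0.35186
Exposure is associated with lower odds of production incident (OR = 0.35 < 1).

0.352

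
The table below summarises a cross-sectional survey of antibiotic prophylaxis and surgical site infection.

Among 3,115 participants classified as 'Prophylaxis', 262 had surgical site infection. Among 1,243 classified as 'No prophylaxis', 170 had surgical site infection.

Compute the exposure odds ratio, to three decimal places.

0.580

From the description: a = 262, b = 2853, c = 170, d = 1073.
OR = (a·d)/(b·c) = (262 × 1073) / (2853 × 170) = 281126 / 485010 = 0.57963
Exposure is associated with lower odds of surgical site infection (OR = 0.58 < 1).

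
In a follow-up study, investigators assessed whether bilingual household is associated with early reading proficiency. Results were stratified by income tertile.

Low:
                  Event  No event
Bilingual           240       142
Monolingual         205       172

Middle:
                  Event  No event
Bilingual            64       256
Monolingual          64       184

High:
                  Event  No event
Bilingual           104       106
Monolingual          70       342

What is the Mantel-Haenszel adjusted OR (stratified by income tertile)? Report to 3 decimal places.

1.672

OR_MH = Σ(aᵢdᵢ/nᵢ) / Σ(bᵢcᵢ/nᵢ), where nᵢ is the stratum total.
Stratum 1 (Low): n = 759; a·d/n = 240·172/759 = 54.3874; b·c/n = 142·205/759 = 38.3531
Stratum 2 (Middle): n = 568; a·d/n = 64·184/568 = 20.7324; b·c/n = 256·64/568 = 28.8451
Stratum 3 (High): n = 622; a·d/n = 104·342/622 = 57.1833; b·c/n = 106·70/622 = 11.9293
OR_MH = (54.3874 + 20.7324 + 57.1833) / (38.3531 + 28.8451 + 11.9293) = 132.3030 / 79.1274 = 1.67202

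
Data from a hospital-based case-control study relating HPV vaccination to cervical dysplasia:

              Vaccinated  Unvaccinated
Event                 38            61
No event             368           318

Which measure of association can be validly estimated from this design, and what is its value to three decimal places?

0.538

Reading the table with exposure as columns: a = 38 (Vaccinated, case), b = 368 (Vaccinated, non-case), c = 61 (Unvaccinated, case), d = 318.
This is a hospital-based case-control study: participants were sampled on outcome status, so risks in the source population cannot be estimated directly — relative risk is not valid here. The odds ratio is the appropriate measure.
OR = (a·d)/(b·c) = (38 × 318) / (368 × 61) = 12084 / 22448 = 0.53831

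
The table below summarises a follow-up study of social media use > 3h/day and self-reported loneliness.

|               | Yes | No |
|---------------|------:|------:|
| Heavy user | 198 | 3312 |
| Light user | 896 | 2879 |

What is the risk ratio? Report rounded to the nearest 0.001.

Cells: a = 198, b = 3312, c = 896, d = 2879.
Risk in exposed = 198/3510 = 0.05641; risk in unexposed = 896/3775 = 0.23735.
RR = 0.05641 / 0.23735 = 0.23767
The risk is 76% lower among the exposed than among the unexposed.

0.238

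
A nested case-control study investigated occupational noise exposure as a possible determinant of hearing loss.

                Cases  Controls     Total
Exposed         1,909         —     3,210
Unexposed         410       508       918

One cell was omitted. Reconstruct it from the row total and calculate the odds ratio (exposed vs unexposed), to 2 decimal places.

1.82

The missing cell is in the exposed row: 3210 − 1909 = 1301.
So a = 1909, b = 1301, c = 410, d = 508.
OR = (a·d)/(b·c) = (1909 × 508) / (1301 × 410) = 969772 / 533410 = 1.81806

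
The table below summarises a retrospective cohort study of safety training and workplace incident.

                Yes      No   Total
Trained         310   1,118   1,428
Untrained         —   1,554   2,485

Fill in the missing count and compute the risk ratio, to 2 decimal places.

0.58

The missing cell is in the unexposed row: 2485 − 1554 = 931.
So a = 310, b = 1118, c = 931, d = 1554.
RR = [a/(a+b)] / [c/(c+d)] = (310/1428) / (931/2485) = 0.21709/0.37465 = 0.57944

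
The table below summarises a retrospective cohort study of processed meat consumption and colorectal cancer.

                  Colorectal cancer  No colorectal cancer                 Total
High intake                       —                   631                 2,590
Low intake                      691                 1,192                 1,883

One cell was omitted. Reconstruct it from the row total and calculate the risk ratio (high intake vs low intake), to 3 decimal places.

2.061

The missing cell is in the exposed row: 2590 − 631 = 1959.
So a = 1959, b = 631, c = 691, d = 1192.
RR = [a/(a+b)] / [c/(c+d)] = (1959/2590) / (691/1883) = 0.75637/0.36697 = 2.06114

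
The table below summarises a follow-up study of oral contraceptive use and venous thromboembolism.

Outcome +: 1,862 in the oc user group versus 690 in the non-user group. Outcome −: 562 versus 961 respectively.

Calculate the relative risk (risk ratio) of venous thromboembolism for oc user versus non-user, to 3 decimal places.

1.838

From the description: a = 1862, b = 562, c = 690, d = 961.
Risk in exposed = 1862/2424 = 0.76815; risk in unexposed = 690/1651 = 0.41793.
RR = 0.76815 / 0.41793 = 1.83800
The risk among the exposed is 1.84 times that among the unexposed.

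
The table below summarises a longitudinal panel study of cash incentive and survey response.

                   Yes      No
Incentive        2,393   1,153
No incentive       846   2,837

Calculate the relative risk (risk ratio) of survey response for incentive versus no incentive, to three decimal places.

2.938

Cells: a = 2393, b = 1153, c = 846, d = 2837.
Risk in exposed = 2393/3546 = 0.67484; risk in unexposed = 846/3683 = 0.22970.
RR = 0.67484 / 0.22970 = 2.93789
The risk among the exposed is 2.94 times that among the unexposed.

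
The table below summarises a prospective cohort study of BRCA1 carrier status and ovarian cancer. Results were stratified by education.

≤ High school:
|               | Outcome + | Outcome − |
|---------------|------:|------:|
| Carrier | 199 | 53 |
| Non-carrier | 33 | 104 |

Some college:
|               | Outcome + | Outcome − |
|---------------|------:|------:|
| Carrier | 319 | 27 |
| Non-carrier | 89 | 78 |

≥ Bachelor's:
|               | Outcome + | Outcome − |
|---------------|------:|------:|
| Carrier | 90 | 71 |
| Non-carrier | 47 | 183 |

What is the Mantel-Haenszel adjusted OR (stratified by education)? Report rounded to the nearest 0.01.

8.12

OR_MH = Σ(aᵢdᵢ/nᵢ) / Σ(bᵢcᵢ/nᵢ), where nᵢ is the stratum total.
Stratum 1 (≤ High school): n = 389; a·d/n = 199·104/389 = 53.2031; b·c/n = 53·33/389 = 4.4961
Stratum 2 (Some college): n = 513; a·d/n = 319·78/513 = 48.5029; b·c/n = 27·89/513 = 4.6842
Stratum 3 (≥ Bachelor's): n = 391; a·d/n = 90·183/391 = 42.1228; b·c/n = 71·47/391 = 8.5345
OR_MH = (53.2031 + 48.5029 + 42.1228) / (4.4961 + 4.6842 + 8.5345) = 143.8288 / 17.7149 = 8.11909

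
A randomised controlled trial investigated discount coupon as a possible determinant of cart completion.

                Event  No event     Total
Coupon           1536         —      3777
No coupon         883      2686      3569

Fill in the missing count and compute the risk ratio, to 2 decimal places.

The missing cell is in the exposed row: 3777 − 1536 = 2241.
So a = 1536, b = 2241, c = 883, d = 2686.
RR = [a/(a+b)] / [c/(c+d)] = (1536/3777) / (883/3569) = 0.40667/0.24741 = 1.64373

1.64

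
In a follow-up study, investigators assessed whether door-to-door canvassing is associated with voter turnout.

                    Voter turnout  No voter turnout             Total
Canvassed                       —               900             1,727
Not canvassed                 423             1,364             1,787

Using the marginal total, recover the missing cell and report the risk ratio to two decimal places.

The missing cell is in the exposed row: 1727 − 900 = 827.
So a = 827, b = 900, c = 423, d = 1364.
RR = [a/(a+b)] / [c/(c+d)] = (827/1727) / (423/1787) = 0.47887/0.23671 = 2.02301

2.02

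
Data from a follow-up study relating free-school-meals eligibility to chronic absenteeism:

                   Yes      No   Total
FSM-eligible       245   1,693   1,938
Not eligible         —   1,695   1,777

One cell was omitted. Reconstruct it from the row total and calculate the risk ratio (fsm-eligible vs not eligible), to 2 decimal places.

2.74

The missing cell is in the unexposed row: 1777 − 1695 = 82.
So a = 245, b = 1693, c = 82, d = 1695.
RR = [a/(a+b)] / [c/(c+d)] = (245/1938) / (82/1777) = 0.12642/0.04615 = 2.73959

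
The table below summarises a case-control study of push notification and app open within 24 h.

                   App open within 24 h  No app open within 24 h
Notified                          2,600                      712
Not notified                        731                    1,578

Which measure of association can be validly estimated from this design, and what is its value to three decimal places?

Cells: a = 2600, b = 712, c = 731, d = 1578.
This is a case-control study: participants were sampled on outcome status, so risks in the source population cannot be estimated directly — relative risk is not valid here. The odds ratio is the appropriate measure.
OR = (a·d)/(b·c) = (2600 × 1578) / (712 × 731) = 4102800 / 520472 = 7.88284

7.883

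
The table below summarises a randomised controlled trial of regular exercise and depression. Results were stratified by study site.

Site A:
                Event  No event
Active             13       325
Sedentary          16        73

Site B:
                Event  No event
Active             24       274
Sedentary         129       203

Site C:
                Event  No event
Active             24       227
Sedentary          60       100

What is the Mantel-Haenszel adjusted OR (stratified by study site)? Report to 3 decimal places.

0.156

OR_MH = Σ(aᵢdᵢ/nᵢ) / Σ(bᵢcᵢ/nᵢ), where nᵢ is the stratum total.
Stratum 1 (Site A): n = 427; a·d/n = 13·73/427 = 2.2225; b·c/n = 325·16/427 = 12.1780
Stratum 2 (Site B): n = 630; a·d/n = 24·203/630 = 7.7333; b·c/n = 274·129/630 = 56.1048
Stratum 3 (Site C): n = 411; a·d/n = 24·100/411 = 5.8394; b·c/n = 227·60/411 = 33.1387
OR_MH = (2.2225 + 7.7333 + 5.8394) / (12.1780 + 56.1048 + 33.1387) = 15.7952 / 101.4214 = 0.15574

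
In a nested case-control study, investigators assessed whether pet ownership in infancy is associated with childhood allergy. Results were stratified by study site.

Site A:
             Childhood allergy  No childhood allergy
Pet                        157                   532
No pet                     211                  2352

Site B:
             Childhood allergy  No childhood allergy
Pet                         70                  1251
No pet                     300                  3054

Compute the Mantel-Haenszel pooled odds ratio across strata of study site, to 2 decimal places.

1.39

OR_MH = Σ(aᵢdᵢ/nᵢ) / Σ(bᵢcᵢ/nᵢ), where nᵢ is the stratum total.
Stratum 1 (Site A): n = 3252; a·d/n = 157·2352/3252 = 113.5498; b·c/n = 532·211/3252 = 34.5178
Stratum 2 (Site B): n = 4675; a·d/n = 70·3054/4675 = 45.7283; b·c/n = 1251·300/4675 = 80.2781
OR_MH = (113.5498 + 45.7283) / (34.5178 + 80.2781) = 159.2782 / 114.7959 = 1.38749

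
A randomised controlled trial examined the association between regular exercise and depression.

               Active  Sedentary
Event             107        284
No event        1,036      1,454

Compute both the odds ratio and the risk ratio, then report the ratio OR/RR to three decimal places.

0.923

Reading the table with exposure as columns: a = 107 (Active, case), b = 1036 (Active, non-case), c = 284 (Sedentary, case), d = 1454.
OR = (107·1454)/(1036·284) = 155578/294224 = 0.52877
Risk in exposed = 107/1143 = 0.09361; risk in unexposed = 284/1738 = 0.16341; RR = 0.57289
OR/RR = 0.52877 / 0.57289 = 0.92300
The outcome is not rare, so the OR lies further from 1 than the RR.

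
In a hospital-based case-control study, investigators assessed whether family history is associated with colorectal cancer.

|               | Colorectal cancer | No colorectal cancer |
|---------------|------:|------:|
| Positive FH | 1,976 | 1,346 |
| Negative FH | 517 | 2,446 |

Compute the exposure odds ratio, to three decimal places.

6.946

Cells: a = 1976, b = 1346, c = 517, d = 2446.
OR = (a·d)/(b·c) = (1976 × 2446) / (1346 × 517) = 4833296 / 695882 = 6.94557
The odds of colorectal cancer are about 6.95 times as high in the positive fh group.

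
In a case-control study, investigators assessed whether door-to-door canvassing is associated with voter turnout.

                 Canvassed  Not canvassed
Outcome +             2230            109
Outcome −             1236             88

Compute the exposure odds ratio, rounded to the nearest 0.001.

Reading the table with exposure as columns: a = 2230 (Canvassed, case), b = 1236 (Canvassed, non-case), c = 109 (Not canvassed, case), d = 88.
OR = (a·d)/(b·c) = (2230 × 88) / (1236 × 109) = 196240 / 134724 = 1.45661
The odds of voter turnout are about 1.46 times as high in the canvassed group.

1.457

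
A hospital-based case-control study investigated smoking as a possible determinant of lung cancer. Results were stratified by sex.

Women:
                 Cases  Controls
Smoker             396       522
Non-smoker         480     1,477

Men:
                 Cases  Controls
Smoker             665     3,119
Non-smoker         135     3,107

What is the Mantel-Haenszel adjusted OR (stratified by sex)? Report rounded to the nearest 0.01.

3.38

OR_MH = Σ(aᵢdᵢ/nᵢ) / Σ(bᵢcᵢ/nᵢ), where nᵢ is the stratum total.
Stratum 1 (Women): n = 2875; a·d/n = 396·1477/2875 = 203.4407; b·c/n = 522·480/2875 = 87.1513
Stratum 2 (Men): n = 7026; a·d/n = 665·3107/7026 = 294.0727; b·c/n = 3119·135/7026 = 59.9295
OR_MH = (203.4407 + 294.0727) / (87.1513 + 59.9295) = 497.5134 / 147.0809 = 3.38258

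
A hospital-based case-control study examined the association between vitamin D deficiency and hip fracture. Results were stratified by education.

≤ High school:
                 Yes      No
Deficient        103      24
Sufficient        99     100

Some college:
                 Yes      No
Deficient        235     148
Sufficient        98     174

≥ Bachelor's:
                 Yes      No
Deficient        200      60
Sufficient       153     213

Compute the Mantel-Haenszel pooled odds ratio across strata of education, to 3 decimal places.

3.675

OR_MH = Σ(aᵢdᵢ/nᵢ) / Σ(bᵢcᵢ/nᵢ), where nᵢ is the stratum total.
Stratum 1 (≤ High school): n = 326; a·d/n = 103·100/326 = 31.5951; b·c/n = 24·99/326 = 7.2883
Stratum 2 (Some college): n = 655; a·d/n = 235·174/655 = 62.4275; b·c/n = 148·98/655 = 22.1435
Stratum 3 (≥ Bachelor's): n = 626; a·d/n = 200·213/626 = 68.0511; b·c/n = 60·153/626 = 14.6645
OR_MH = (31.5951 + 62.4275 + 68.0511) / (7.2883 + 22.1435 + 14.6645) = 162.0737 / 44.0964 = 3.67544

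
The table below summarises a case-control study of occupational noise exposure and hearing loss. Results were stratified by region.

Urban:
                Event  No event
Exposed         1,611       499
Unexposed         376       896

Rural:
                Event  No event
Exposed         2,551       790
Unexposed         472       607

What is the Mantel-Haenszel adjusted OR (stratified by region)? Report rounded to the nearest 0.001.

OR_MH = Σ(aᵢdᵢ/nᵢ) / Σ(bᵢcᵢ/nᵢ), where nᵢ is the stratum total.
Stratum 1 (Urban): n = 3382; a·d/n = 1611·896/3382 = 426.8054; b·c/n = 499·376/3382 = 55.4772
Stratum 2 (Rural): n = 4420; a·d/n = 2551·607/4420 = 350.3296; b·c/n = 790·472/4420 = 84.3620
OR_MH = (426.8054 + 350.3296) / (55.4772 + 84.3620) = 777.1351 / 139.8392 = 5.55735

5.557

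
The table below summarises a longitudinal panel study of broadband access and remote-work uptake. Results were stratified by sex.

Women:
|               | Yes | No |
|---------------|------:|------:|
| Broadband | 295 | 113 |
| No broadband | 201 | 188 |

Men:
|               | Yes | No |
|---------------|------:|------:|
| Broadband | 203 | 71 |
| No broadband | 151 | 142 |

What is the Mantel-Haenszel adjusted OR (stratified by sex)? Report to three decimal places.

OR_MH = Σ(aᵢdᵢ/nᵢ) / Σ(bᵢcᵢ/nᵢ), where nᵢ is the stratum total.
Stratum 1 (Women): n = 797; a·d/n = 295·188/797 = 69.5859; b·c/n = 113·201/797 = 28.4981
Stratum 2 (Men): n = 567; a·d/n = 203·142/567 = 50.8395; b·c/n = 71·151/567 = 18.9083
OR_MH = (69.5859 + 50.8395) / (28.4981 + 18.9083) = 120.4255 / 47.4064 = 2.54028

2.540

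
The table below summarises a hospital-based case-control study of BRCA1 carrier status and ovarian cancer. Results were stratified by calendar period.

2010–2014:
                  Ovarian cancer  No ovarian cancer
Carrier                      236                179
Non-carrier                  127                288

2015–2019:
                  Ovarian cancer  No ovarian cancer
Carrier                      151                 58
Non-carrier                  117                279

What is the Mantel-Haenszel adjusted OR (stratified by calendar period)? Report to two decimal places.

OR_MH = Σ(aᵢdᵢ/nᵢ) / Σ(bᵢcᵢ/nᵢ), where nᵢ is the stratum total.
Stratum 1 (2010–2014): n = 830; a·d/n = 236·288/830 = 81.8892; b·c/n = 179·127/830 = 27.3892
Stratum 2 (2015–2019): n = 605; a·d/n = 151·279/605 = 69.6347; b·c/n = 58·117/605 = 11.2165
OR_MH = (81.8892 + 69.6347) / (27.3892 + 11.2165) = 151.5239 / 38.6057 = 3.92491

3.92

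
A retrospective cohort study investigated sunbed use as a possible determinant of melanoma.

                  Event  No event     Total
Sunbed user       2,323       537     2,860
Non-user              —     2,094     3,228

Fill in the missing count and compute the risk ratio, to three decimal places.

The missing cell is in the unexposed row: 3228 − 2094 = 1134.
So a = 2323, b = 537, c = 1134, d = 2094.
RR = [a/(a+b)] / [c/(c+d)] = (2323/2860) / (1134/3228) = 0.81224/0.35130 = 2.31208

2.312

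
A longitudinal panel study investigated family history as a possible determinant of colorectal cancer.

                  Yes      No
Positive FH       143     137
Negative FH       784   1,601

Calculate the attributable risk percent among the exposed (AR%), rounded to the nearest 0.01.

Cells: a = 143, b = 137, c = 784, d = 1601.
Risk in exposed = 143/280 = 0.51071; risk in unexposed = 784/2385 = 0.32872.
RR = 0.51071/0.32872 = 1.55364
AR% = (RR − 1)/RR × 100 = (1.55364 − 1)/1.55364 × 100 = 35.6350%

35.64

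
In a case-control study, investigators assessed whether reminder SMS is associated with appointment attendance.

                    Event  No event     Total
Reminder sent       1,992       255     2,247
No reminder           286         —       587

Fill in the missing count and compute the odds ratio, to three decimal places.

8.221

The missing cell is in the unexposed row: 587 − 286 = 301.
So a = 1992, b = 255, c = 286, d = 301.
OR = (a·d)/(b·c) = (1992 × 301) / (255 × 286) = 599592 / 72930 = 8.22147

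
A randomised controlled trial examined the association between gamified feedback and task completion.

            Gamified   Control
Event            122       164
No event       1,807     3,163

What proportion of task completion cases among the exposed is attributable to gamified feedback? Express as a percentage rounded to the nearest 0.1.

22.1

Reading the table with exposure as columns: a = 122 (Gamified, case), b = 1807 (Gamified, non-case), c = 164 (Control, case), d = 3163.
Risk in exposed = 122/1929 = 0.06325; risk in unexposed = 164/3327 = 0.04929.
RR = 0.06325/0.04929 = 1.28303
AR% = (RR − 1)/RR × 100 = (1.28303 − 1)/1.28303 × 100 = 22.0595%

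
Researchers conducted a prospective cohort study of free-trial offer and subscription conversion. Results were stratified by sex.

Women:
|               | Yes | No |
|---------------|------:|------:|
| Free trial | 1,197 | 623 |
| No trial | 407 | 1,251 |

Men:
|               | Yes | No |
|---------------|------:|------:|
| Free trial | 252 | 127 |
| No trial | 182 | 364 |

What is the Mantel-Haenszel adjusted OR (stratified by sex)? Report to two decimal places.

OR_MH = Σ(aᵢdᵢ/nᵢ) / Σ(bᵢcᵢ/nᵢ), where nᵢ is the stratum total.
Stratum 1 (Women): n = 3478; a·d/n = 1197·1251/3478 = 430.5483; b·c/n = 623·407/3478 = 72.9043
Stratum 2 (Men): n = 925; a·d/n = 252·364/925 = 99.1654; b·c/n = 127·182/925 = 24.9881
OR_MH = (430.5483 + 99.1654) / (72.9043 + 24.9881) = 529.7137 / 97.8924 = 5.41119

5.41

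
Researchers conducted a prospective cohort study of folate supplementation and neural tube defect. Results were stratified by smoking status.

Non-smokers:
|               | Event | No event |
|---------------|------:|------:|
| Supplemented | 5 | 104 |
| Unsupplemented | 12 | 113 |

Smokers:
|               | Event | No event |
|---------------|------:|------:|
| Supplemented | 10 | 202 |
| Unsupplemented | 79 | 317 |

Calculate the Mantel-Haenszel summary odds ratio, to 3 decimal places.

OR_MH = Σ(aᵢdᵢ/nᵢ) / Σ(bᵢcᵢ/nᵢ), where nᵢ is the stratum total.
Stratum 1 (Non-smokers): n = 234; a·d/n = 5·113/234 = 2.4145; b·c/n = 104·12/234 = 5.3333
Stratum 2 (Smokers): n = 608; a·d/n = 10·317/608 = 5.2138; b·c/n = 202·79/608 = 26.2467
OR_MH = (2.4145 + 5.2138) / (5.3333 + 26.2467) = 7.6283 / 31.5800 = 0.24156

0.242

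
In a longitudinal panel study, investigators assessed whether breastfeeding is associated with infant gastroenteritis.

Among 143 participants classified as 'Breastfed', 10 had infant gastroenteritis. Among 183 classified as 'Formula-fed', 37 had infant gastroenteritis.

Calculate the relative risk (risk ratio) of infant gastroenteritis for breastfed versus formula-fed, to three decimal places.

From the description: a = 10, b = 133, c = 37, d = 146.
Risk in exposed = 10/143 = 0.06993; risk in unexposed = 37/183 = 0.20219.
RR = 0.06993 / 0.20219 = 0.34587
The risk is 65% lower among the exposed than among the unexposed.

0.346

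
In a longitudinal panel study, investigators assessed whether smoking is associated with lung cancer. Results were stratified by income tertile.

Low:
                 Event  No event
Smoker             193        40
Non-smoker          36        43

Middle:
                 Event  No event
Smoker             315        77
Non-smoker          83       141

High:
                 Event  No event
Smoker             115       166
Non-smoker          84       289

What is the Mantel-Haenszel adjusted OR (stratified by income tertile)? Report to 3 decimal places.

OR_MH = Σ(aᵢdᵢ/nᵢ) / Σ(bᵢcᵢ/nᵢ), where nᵢ is the stratum total.
Stratum 1 (Low): n = 312; a·d/n = 193·43/312 = 26.5994; b·c/n = 40·36/312 = 4.6154
Stratum 2 (Middle): n = 616; a·d/n = 315·141/616 = 72.1023; b·c/n = 77·83/616 = 10.3750
Stratum 3 (High): n = 654; a·d/n = 115·289/654 = 50.8180; b·c/n = 166·84/654 = 21.3211
OR_MH = (26.5994 + 72.1023 + 50.8180) / (4.6154 + 10.3750 + 21.3211) = 149.5197 / 36.3115 = 4.11770

4.118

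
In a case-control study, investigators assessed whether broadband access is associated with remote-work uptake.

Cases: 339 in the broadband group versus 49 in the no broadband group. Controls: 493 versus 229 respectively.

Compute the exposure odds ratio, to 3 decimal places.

3.214

From the description: a = 339, b = 493, c = 49, d = 229.
OR = (a·d)/(b·c) = (339 × 229) / (493 × 49) = 77631 / 24157 = 3.21360
The odds of remote-work uptake are about 3.21 times as high in the broadband group.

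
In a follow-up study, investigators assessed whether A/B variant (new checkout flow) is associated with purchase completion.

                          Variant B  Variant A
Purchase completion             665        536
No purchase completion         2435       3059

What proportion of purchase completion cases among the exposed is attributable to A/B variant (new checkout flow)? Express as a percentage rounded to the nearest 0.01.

30.50

Reading the table with exposure as columns: a = 665 (Variant B, case), b = 2435 (Variant B, non-case), c = 536 (Variant A, case), d = 3059.
Risk in exposed = 665/3100 = 0.21452; risk in unexposed = 536/3595 = 0.14910.
RR = 0.21452/0.14910 = 1.43878
AR% = (RR − 1)/RR × 100 = (1.43878 − 1)/1.43878 × 100 = 30.4966%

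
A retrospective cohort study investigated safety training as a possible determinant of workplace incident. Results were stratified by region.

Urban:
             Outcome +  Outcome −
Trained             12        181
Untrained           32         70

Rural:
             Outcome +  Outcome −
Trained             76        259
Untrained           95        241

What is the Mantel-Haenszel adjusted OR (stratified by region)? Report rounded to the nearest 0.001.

OR_MH = Σ(aᵢdᵢ/nᵢ) / Σ(bᵢcᵢ/nᵢ), where nᵢ is the stratum total.
Stratum 1 (Urban): n = 295; a·d/n = 12·70/295 = 2.8475; b·c/n = 181·32/295 = 19.6339
Stratum 2 (Rural): n = 671; a·d/n = 76·241/671 = 27.2966; b·c/n = 259·95/671 = 36.6692
OR_MH = (2.8475 + 27.2966) / (19.6339 + 36.6692) = 30.1440 / 56.3030 = 0.53539

0.535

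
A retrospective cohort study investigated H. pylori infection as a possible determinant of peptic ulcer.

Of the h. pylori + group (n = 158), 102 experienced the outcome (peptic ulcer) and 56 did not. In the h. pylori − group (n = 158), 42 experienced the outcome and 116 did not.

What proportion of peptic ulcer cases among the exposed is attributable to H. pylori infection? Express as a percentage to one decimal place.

From the description: a = 102, b = 56, c = 42, d = 116.
Risk in exposed = 102/158 = 0.64557; risk in unexposed = 42/158 = 0.26582.
RR = 0.64557/0.26582 = 2.42857
AR% = (RR − 1)/RR × 100 = (2.42857 − 1)/2.42857 × 100 = 58.8235%

58.8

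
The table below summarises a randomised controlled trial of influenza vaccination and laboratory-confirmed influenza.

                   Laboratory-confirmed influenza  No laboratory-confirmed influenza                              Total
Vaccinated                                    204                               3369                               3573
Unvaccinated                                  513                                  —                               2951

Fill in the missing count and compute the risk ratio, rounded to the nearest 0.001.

The missing cell is in the unexposed row: 2951 − 513 = 2438.
So a = 204, b = 3369, c = 513, d = 2438.
RR = [a/(a+b)] / [c/(c+d)] = (204/3573) / (513/2951) = 0.05709/0.17384 = 0.32843

0.328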